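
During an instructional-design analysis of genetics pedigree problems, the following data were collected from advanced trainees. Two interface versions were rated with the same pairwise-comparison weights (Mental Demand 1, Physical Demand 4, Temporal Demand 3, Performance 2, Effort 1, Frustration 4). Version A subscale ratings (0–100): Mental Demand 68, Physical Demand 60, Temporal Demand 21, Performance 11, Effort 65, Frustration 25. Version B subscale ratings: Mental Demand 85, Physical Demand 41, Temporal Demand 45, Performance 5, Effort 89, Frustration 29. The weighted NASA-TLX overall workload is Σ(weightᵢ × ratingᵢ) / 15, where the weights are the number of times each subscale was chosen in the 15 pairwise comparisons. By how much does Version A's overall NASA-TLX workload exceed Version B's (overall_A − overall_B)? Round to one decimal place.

-2.7

Version A weighted sum = 1·68 + 4·60 + 3·21 + 2·11 + 1·65 + 4·25 = 68 + 240 + 63 + 22 + 65 + 100 = 558; overall_A = 558/15 = 37.2000.
Version B weighted sum = 1·85 + 4·41 + 3·45 + 2·5 + 1·89 + 4·29 = 85 + 164 + 135 + 10 + 89 + 116 = 599; overall_B = 599/15 = 39.9333.
Difference = 37.2000 − 39.9333 = -2.7333 ≈ -2.7.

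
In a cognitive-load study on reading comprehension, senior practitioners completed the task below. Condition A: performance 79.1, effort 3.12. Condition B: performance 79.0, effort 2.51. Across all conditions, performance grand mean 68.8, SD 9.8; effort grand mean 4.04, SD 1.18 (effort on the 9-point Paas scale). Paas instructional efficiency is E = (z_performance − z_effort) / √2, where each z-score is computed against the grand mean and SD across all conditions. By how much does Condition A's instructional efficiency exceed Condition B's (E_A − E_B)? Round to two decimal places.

Condition A: z_P = (79.1 − 68.8)/9.8 = 1.0510; z_E = (3.12 − 4.04)/1.18 = -0.7797; E_A = (1.0510 − (-0.7797))/√2 = 1.2945.
Condition B: z_P = (79.0 − 68.8)/9.8 = 1.0408; z_E = (2.51 − 4.04)/1.18 = -1.2966; E_B = (1.0408 − (-1.2966))/√2 = 1.6528.
E_A − E_B = 1.2945 − 1.6528 = -0.3583 ≈ -0.36.

-0.36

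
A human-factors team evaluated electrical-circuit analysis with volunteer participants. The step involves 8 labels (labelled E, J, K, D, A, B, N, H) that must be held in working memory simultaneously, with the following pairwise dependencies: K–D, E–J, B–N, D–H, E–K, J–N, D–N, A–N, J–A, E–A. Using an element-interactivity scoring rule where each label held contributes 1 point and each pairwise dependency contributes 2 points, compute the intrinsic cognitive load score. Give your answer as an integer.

Count of labels held simultaneously: 8.
Count of pairwise dependencies listed: 10.
Element contribution: 8 × 1 = 8.
Interaction contribution: 10 × 2 = 20.
Intrinsic load = 8 + 20 = 28.

28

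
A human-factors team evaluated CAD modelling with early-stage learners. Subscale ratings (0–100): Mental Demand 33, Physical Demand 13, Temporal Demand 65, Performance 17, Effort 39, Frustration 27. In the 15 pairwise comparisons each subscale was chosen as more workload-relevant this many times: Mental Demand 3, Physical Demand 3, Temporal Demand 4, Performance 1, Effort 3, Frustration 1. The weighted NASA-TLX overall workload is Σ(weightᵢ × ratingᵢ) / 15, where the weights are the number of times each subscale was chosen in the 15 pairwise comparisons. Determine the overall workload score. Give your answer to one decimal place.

The tallies are the weights (they sum to 15).
Weighted sum = 3·33 + 3·13 + 4·65 + 1·17 + 3·39 + 1·27
            = 99 + 39 + 260 + 17 + 117 + 27 = 559.
Overall workload = 559 / 15 = 37.2667 ≈ 37.3.

37.3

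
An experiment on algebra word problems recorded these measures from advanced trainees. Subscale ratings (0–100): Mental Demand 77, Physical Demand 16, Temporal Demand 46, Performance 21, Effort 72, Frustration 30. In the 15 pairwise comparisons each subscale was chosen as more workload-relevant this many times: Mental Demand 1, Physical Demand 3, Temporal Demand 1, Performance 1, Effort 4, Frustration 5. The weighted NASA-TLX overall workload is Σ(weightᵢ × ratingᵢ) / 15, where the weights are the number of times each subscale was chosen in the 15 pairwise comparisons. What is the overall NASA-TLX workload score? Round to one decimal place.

42.0

The tallies are the weights (they sum to 15).
Weighted sum = 1·77 + 3·16 + 1·46 + 1·21 + 4·72 + 5·30
            = 77 + 48 + 46 + 21 + 288 + 150 = 630.
Overall workload = 630 / 15 = 42.0000 ≈ 42.0.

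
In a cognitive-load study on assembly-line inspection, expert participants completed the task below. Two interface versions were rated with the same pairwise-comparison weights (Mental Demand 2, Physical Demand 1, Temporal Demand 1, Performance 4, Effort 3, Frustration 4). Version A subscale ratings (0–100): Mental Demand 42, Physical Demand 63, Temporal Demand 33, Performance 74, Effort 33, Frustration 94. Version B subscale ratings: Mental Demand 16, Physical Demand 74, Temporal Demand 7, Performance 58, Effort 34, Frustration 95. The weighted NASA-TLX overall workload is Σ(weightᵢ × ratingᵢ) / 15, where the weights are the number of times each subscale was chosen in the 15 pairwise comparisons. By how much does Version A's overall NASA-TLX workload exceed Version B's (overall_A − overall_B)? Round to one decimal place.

8.3

Version A weighted sum = 2·42 + 1·63 + 1·33 + 4·74 + 3·33 + 4·94 = 84 + 63 + 33 + 296 + 99 + 376 = 951; overall_A = 951/15 = 63.4000.
Version B weighted sum = 2·16 + 1·74 + 1·7 + 4·58 + 3·34 + 4·95 = 32 + 74 + 7 + 232 + 102 + 380 = 827; overall_B = 827/15 = 55.1333.
Difference = 63.4000 − 55.1333 = 8.2667 ≈ 8.3.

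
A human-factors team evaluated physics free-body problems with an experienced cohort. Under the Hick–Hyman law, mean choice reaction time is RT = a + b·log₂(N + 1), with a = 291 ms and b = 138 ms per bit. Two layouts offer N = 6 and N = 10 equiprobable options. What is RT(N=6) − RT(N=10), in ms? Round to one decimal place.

-90.0

RT(6) = 291 + 138·log₂(7) = 291 + 138·2.8074 = 678.4212 ms.
RT(10) = 291 + 138·log₂(11) = 291 + 138·3.4594 = 768.3972 ms.
Difference = 678.4212 − 768.3972 = -89.9760 ≈ -90.0 ms.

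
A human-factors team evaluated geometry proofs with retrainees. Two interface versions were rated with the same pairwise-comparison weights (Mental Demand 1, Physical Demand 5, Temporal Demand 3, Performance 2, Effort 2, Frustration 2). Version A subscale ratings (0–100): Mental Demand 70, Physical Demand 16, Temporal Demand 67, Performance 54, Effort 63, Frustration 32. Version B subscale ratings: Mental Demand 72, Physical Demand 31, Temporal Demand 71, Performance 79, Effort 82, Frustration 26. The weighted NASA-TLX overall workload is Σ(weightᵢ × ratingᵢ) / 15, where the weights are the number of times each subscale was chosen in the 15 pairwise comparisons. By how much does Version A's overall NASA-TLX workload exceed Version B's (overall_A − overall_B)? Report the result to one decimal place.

-11.0

Version A weighted sum = 1·70 + 5·16 + 3·67 + 2·54 + 2·63 + 2·32 = 70 + 80 + 201 + 108 + 126 + 64 = 649; overall_A = 649/15 = 43.2667.
Version B weighted sum = 1·72 + 5·31 + 3·71 + 2·79 + 2·82 + 2·26 = 72 + 155 + 213 + 158 + 164 + 52 = 814; overall_B = 814/15 = 54.2667.
Difference = 43.2667 − 54.2667 = -11.0000 ≈ -11.0.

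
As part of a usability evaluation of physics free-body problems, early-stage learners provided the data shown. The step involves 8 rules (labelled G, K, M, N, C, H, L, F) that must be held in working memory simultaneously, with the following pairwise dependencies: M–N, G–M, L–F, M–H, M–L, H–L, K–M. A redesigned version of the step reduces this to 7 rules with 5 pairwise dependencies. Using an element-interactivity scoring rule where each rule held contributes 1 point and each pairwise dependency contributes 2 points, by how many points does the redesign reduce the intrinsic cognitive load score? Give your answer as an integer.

Original: 8 × 1 + 7 × 2 = 8 + 14 = 22.
Redesigned: 7 × 1 + 5 × 2 = 7 + 10 = 17.
Reduction = 22 − 17 = 5.

5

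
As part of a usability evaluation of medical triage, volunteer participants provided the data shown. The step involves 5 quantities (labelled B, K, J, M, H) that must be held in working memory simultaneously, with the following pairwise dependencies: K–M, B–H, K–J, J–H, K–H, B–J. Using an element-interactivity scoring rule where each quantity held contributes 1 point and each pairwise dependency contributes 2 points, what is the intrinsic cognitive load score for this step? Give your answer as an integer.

Count of quantities held simultaneously: 5.
Count of pairwise dependencies listed: 6.
Element contribution: 5 × 1 = 5.
Interaction contribution: 6 × 2 = 12.
Intrinsic load = 5 + 12 = 17.

17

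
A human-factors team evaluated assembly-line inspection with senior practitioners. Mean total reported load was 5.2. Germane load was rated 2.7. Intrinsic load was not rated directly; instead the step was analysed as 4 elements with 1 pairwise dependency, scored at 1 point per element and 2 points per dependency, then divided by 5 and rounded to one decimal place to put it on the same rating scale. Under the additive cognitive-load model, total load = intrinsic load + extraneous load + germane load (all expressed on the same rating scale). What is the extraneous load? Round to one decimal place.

Intrinsic (element-interactivity): (4 × 1 + 1 × 2) / 5 = 6 / 5 = 1.2000 → 1.2.
extraneous load = total − intrinsic − germane
             = 5.2 − 1.2 − 2.7 = 1.3.

1.3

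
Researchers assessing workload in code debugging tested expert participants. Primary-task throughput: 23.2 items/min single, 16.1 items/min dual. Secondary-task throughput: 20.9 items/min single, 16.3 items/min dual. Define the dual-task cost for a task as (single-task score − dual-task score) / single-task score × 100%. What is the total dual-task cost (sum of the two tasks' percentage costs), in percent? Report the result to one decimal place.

52.6

Primary cost = (23.2 − 16.1) / 23.2 × 100% = 30.6034%.
Secondary cost = (20.9 − 16.3) / 20.9 × 100% = 22.0096%.
Total = 30.6034% + 22.0096% = 52.6130% ≈ 52.6%.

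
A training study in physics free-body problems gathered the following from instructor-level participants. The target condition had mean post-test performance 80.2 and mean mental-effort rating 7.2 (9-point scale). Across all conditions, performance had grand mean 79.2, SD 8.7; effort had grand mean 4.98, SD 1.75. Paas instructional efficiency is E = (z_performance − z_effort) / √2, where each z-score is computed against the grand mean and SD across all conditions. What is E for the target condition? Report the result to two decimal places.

-0.82

z_performance = (80.2 − 79.2) / 8.7 = 1.0000 / 8.7 = 0.1149.
z_effort = (7.2 − 4.98) / 1.75 = 2.2200 / 1.75 = 1.2686.
z_P − z_E = 0.1149 − 1.2686 = -1.1537.
E = -1.1537 / √2 = -1.1537 / 1.41421 = -0.8158 ≈ -0.82.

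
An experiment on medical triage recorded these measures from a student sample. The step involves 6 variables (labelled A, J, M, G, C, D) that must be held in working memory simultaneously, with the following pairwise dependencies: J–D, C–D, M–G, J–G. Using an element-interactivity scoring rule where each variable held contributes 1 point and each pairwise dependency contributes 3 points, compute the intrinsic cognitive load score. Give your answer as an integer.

18

Count of variables held simultaneously: 6.
Count of pairwise dependencies listed: 4.
Element contribution: 6 × 1 = 6.
Interaction contribution: 4 × 3 = 12.
Intrinsic load = 6 + 12 = 18.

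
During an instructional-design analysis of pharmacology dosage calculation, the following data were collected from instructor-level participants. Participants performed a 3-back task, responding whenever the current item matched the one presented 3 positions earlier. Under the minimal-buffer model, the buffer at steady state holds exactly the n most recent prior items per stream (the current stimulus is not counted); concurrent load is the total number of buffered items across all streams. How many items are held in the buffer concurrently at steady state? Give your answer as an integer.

The buffer holds the 3 most recent prior items.
Steady-state concurrent load = 3 items.

3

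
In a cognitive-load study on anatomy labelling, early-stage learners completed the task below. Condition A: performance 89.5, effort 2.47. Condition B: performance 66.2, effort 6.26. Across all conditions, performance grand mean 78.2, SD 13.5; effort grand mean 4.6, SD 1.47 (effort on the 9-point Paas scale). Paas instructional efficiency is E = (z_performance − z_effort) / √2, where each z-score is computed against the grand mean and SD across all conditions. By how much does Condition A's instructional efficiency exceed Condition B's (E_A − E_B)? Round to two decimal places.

3.04

Condition A: z_P = (89.5 − 78.2)/13.5 = 0.8370; z_E = (2.47 − 4.6)/1.47 = -1.4490; E_A = (0.8370 − (-1.4490))/√2 = 1.6164.
Condition B: z_P = (66.2 − 78.2)/13.5 = -0.8889; z_E = (6.26 − 4.6)/1.47 = 1.1293; E_B = (-0.8889 − 1.1293)/√2 = -1.4271.
E_A − E_B = 1.6164 − (-1.4271) = 3.0435 ≈ 3.04.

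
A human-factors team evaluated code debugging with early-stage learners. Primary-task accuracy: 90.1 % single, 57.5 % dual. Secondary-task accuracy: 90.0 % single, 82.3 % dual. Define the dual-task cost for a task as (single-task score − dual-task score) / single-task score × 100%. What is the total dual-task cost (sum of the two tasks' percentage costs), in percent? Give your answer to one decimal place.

44.7

Primary cost = (90.1 − 57.5) / 90.1 × 100% = 36.1820%.
Secondary cost = (90.0 − 82.3) / 90.0 × 100% = 8.5556%.
Total = 36.1820% + 8.5556% = 44.7376% ≈ 44.7%.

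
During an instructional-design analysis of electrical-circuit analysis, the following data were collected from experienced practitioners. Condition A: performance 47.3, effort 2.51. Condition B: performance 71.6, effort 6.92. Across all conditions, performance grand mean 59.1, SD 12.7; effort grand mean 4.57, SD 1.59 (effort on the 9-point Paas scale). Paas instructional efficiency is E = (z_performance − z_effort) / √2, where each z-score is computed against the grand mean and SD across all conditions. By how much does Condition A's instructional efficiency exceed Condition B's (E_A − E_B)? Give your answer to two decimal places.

0.61

Condition A: z_P = (47.3 − 59.1)/12.7 = -0.9291; z_E = (2.51 − 4.57)/1.59 = -1.2956; E_A = (-0.9291 − (-1.2956))/√2 = 0.2592.
Condition B: z_P = (71.6 − 59.1)/12.7 = 0.9843; z_E = (6.92 − 4.57)/1.59 = 1.4780; E_B = (0.9843 − 1.4780)/√2 = -0.3491.
E_A − E_B = 0.2592 − (-0.3491) = 0.6083 ≈ 0.61.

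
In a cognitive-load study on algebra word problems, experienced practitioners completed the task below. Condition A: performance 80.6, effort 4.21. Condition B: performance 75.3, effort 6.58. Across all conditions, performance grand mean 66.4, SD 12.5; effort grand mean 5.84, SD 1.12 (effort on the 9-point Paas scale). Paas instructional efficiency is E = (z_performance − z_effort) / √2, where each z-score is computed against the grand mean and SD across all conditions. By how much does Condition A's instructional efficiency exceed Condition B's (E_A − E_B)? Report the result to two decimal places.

1.80

Condition A: z_P = (80.6 − 66.4)/12.5 = 1.1360; z_E = (4.21 − 5.84)/1.12 = -1.4554; E_A = (1.1360 − (-1.4554))/√2 = 1.8324.
Condition B: z_P = (75.3 − 66.4)/12.5 = 0.7120; z_E = (6.58 − 5.84)/1.12 = 0.6607; E_B = (0.7120 − 0.6607)/√2 = 0.0363.
E_A − E_B = 1.8324 − 0.0363 = 1.7961 ≈ 1.80.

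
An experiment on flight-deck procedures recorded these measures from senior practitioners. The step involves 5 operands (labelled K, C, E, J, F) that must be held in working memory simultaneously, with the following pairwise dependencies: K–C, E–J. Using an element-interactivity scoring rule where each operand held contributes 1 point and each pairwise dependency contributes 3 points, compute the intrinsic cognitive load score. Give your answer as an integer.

11

Count of operands held simultaneously: 5.
Count of pairwise dependencies listed: 2.
Element contribution: 5 × 1 = 5.
Interaction contribution: 2 × 3 = 6.
Intrinsic load = 5 + 6 = 11.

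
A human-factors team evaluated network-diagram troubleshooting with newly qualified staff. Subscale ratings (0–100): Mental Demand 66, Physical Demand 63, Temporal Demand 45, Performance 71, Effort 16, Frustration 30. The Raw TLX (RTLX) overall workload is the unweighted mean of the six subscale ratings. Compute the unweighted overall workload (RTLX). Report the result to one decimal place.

48.5

Sum of ratings = 66 + 63 + 45 + 71 + 16 + 30 = 291.
RTLX = 291 / 6 = 48.5000 ≈ 48.5.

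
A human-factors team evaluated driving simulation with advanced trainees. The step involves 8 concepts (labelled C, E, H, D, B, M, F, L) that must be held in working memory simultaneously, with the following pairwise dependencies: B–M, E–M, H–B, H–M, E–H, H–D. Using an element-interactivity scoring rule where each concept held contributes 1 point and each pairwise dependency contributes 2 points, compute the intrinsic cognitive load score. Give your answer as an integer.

20

Count of concepts held simultaneously: 8.
Count of pairwise dependencies listed: 6.
Element contribution: 8 × 1 = 8.
Interaction contribution: 6 × 2 = 12.
Intrinsic load = 8 + 12 = 20.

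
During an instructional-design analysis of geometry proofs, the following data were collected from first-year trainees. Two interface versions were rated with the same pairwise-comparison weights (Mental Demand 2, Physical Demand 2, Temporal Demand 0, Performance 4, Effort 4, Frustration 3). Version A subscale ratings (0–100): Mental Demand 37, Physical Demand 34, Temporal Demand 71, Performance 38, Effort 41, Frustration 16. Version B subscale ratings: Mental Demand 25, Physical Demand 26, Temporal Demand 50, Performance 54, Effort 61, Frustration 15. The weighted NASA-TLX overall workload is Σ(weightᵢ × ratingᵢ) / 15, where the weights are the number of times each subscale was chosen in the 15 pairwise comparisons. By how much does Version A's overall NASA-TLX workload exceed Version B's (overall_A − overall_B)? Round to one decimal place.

-6.7

Version A weighted sum = 2·37 + 2·34 + 0·71 + 4·38 + 4·41 + 3·16 = 74 + 68 + 0 + 152 + 164 + 48 = 506; overall_A = 506/15 = 33.7333.
Version B weighted sum = 2·25 + 2·26 + 0·50 + 4·54 + 4·61 + 3·15 = 50 + 52 + 0 + 216 + 244 + 45 = 607; overall_B = 607/15 = 40.4667.
Difference = 33.7333 − 40.4667 = -6.7334 ≈ -6.7.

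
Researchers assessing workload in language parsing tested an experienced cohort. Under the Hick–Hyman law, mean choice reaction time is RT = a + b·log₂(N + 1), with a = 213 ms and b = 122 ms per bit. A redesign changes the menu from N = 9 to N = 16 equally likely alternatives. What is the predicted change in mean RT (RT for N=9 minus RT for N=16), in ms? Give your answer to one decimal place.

-93.4

RT(9) = 213 + 122·log₂(10) = 213 + 122·3.3219 = 618.2718 ms.
RT(16) = 213 + 122·log₂(17) = 213 + 122·4.0875 = 711.6750 ms.
Difference = 618.2718 − 711.6750 = -93.4032 ≈ -93.4 ms.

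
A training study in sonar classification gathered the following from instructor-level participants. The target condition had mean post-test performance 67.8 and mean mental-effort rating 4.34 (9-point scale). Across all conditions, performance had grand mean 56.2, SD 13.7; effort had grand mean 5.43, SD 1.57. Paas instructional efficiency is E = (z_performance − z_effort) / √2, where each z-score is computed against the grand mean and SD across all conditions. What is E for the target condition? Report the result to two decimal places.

1.09

z_performance = (67.8 − 56.2) / 13.7 = 11.6000 / 13.7 = 0.8467.
z_effort = (4.34 − 5.43) / 1.57 = -1.0900 / 1.57 = -0.6943.
z_P − z_E = 0.8467 − (-0.6943) = 1.5410.
E = 1.5410 / √2 = 1.5410 / 1.41421 = 1.0897 ≈ 1.09.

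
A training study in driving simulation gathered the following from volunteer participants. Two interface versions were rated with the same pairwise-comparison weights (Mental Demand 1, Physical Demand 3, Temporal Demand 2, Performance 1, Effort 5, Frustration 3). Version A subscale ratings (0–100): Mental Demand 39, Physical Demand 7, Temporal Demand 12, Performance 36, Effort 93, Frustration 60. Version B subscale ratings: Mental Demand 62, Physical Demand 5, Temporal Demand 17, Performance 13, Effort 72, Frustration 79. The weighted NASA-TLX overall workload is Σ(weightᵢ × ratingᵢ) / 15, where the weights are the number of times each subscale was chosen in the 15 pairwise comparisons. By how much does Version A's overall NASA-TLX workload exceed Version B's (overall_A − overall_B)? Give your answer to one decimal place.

Version A weighted sum = 1·39 + 3·7 + 2·12 + 1·36 + 5·93 + 3·60 = 39 + 21 + 24 + 36 + 465 + 180 = 765; overall_A = 765/15 = 51.0000.
Version B weighted sum = 1·62 + 3·5 + 2·17 + 1·13 + 5·72 + 3·79 = 62 + 15 + 34 + 13 + 360 + 237 = 721; overall_B = 721/15 = 48.0667.
Difference = 51.0000 − 48.0667 = 2.9333 ≈ 2.9.

2.9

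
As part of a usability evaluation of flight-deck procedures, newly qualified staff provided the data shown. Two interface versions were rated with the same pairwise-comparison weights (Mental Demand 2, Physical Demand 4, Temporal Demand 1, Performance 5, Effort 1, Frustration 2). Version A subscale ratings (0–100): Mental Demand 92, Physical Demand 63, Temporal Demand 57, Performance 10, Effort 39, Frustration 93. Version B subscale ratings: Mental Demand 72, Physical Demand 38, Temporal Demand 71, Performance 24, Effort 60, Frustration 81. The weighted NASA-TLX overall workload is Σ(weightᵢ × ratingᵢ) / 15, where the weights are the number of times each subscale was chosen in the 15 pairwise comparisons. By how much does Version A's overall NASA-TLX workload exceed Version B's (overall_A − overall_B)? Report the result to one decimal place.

Version A weighted sum = 2·92 + 4·63 + 1·57 + 5·10 + 1·39 + 2·93 = 184 + 252 + 57 + 50 + 39 + 186 = 768; overall_A = 768/15 = 51.2000.
Version B weighted sum = 2·72 + 4·38 + 1·71 + 5·24 + 1·60 + 2·81 = 144 + 152 + 71 + 120 + 60 + 162 = 709; overall_B = 709/15 = 47.2667.
Difference = 51.2000 − 47.2667 = 3.9333 ≈ 3.9.

3.9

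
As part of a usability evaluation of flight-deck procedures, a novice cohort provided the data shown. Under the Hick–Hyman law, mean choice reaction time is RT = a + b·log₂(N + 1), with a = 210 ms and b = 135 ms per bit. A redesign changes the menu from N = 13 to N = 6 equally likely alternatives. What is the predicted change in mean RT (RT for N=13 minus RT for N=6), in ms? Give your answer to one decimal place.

RT(13) = 210 + 135·log₂(14) = 210 + 135·3.8074 = 723.9990 ms.
RT(6) = 210 + 135·log₂(7) = 210 + 135·2.8074 = 588.9990 ms.
Difference = 723.9990 − 588.9990 = 135.0000 ≈ 135.0 ms.

135.0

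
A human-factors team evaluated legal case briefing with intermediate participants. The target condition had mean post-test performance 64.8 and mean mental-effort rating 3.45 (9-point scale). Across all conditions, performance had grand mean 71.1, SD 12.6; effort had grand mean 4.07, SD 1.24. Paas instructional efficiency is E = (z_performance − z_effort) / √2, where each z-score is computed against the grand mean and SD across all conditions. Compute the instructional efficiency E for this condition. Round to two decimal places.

0.00

z_performance = (64.8 − 71.1) / 12.6 = -6.3000 / 12.6 = -0.5000.
z_effort = (3.45 − 4.07) / 1.24 = -0.6200 / 1.24 = -0.5000.
z_P − z_E = -0.5000 − (-0.5000) = 0.0000.
E = 0.0000 / √2 = 0.0000 / 1.41421 = 0.0000 ≈ 0.00.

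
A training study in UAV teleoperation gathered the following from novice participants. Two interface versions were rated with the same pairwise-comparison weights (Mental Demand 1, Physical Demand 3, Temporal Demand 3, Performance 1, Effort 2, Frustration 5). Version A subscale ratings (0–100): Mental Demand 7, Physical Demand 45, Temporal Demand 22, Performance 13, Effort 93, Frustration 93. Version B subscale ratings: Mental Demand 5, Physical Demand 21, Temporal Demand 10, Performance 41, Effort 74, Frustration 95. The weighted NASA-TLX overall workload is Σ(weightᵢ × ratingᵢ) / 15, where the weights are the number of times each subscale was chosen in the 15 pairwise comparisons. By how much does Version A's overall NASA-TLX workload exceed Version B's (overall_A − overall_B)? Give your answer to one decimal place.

7.3

Version A weighted sum = 1·7 + 3·45 + 3·22 + 1·13 + 2·93 + 5·93 = 7 + 135 + 66 + 13 + 186 + 465 = 872; overall_A = 872/15 = 58.1333.
Version B weighted sum = 1·5 + 3·21 + 3·10 + 1·41 + 2·74 + 5·95 = 5 + 63 + 30 + 41 + 148 + 475 = 762; overall_B = 762/15 = 50.8000.
Difference = 58.1333 − 50.8000 = 7.3333 ≈ 7.3.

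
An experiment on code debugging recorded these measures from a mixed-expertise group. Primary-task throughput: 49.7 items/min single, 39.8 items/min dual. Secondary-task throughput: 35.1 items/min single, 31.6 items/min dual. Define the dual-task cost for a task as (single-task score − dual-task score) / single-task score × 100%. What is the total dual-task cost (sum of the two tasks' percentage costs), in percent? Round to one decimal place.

Primary cost = (49.7 − 39.8) / 49.7 × 100% = 19.9195%.
Secondary cost = (35.1 − 31.6) / 35.1 × 100% = 9.9715%.
Total = 19.9195% + 9.9715% = 29.8910% ≈ 29.9%.

29.9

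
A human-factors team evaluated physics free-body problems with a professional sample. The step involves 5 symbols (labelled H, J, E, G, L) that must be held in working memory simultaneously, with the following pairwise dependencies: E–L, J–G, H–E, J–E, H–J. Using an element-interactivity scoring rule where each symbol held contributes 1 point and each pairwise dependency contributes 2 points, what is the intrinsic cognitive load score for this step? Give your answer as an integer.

Count of symbols held simultaneously: 5.
Count of pairwise dependencies listed: 5.
Element contribution: 5 × 1 = 5.
Interaction contribution: 5 × 2 = 10.
Intrinsic load = 5 + 10 = 15.

15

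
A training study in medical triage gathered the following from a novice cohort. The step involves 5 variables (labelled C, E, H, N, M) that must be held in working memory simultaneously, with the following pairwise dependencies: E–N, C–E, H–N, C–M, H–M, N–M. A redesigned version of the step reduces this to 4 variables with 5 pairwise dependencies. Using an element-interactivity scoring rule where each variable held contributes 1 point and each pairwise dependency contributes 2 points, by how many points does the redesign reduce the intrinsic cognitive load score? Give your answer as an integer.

Original: 5 × 1 + 6 × 2 = 5 + 12 = 17.
Redesigned: 4 × 1 + 5 × 2 = 4 + 10 = 14.
Reduction = 17 − 14 = 3.

3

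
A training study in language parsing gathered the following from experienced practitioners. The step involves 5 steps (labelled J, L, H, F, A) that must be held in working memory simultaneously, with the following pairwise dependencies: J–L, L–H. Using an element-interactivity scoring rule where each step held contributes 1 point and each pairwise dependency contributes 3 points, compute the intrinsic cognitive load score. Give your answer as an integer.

11

Count of steps held simultaneously: 5.
Count of pairwise dependencies listed: 2.
Element contribution: 5 × 1 = 5.
Interaction contribution: 2 × 3 = 6.
Intrinsic load = 5 + 6 = 11.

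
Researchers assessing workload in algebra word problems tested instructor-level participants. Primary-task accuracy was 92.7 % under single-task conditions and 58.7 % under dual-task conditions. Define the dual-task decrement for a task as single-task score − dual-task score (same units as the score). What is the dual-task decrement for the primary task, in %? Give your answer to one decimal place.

34.0

Decrement = 92.7 − 58.7 = 34.0000 % ≈ 34.0 %.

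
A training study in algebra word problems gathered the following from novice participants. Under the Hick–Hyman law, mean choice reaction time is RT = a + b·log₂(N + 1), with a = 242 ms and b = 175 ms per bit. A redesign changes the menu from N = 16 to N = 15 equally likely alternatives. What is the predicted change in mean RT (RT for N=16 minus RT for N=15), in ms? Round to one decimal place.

15.3

RT(16) = 242 + 175·log₂(17) = 242 + 175·4.0875 = 957.3125 ms.
RT(15) = 242 + 175·log₂(16) = 242 + 175·4.0000 = 942.0000 ms.
Difference = 957.3125 − 942.0000 = 15.3125 ≈ 15.3 ms.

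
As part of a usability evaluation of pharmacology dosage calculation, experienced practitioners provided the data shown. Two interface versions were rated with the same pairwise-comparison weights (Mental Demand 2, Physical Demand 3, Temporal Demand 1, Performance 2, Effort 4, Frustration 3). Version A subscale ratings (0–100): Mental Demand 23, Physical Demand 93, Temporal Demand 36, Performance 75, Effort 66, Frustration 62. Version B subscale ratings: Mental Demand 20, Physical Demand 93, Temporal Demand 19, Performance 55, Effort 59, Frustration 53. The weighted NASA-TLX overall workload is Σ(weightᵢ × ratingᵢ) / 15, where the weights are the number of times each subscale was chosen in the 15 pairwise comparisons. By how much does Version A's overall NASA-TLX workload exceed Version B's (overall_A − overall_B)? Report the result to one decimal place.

Version A weighted sum = 2·23 + 3·93 + 1·36 + 2·75 + 4·66 + 3·62 = 46 + 279 + 36 + 150 + 264 + 186 = 961; overall_A = 961/15 = 64.0667.
Version B weighted sum = 2·20 + 3·93 + 1·19 + 2·55 + 4·59 + 3·53 = 40 + 279 + 19 + 110 + 236 + 159 = 843; overall_B = 843/15 = 56.2000.
Difference = 64.0667 − 56.2000 = 7.8667 ≈ 7.9.

7.9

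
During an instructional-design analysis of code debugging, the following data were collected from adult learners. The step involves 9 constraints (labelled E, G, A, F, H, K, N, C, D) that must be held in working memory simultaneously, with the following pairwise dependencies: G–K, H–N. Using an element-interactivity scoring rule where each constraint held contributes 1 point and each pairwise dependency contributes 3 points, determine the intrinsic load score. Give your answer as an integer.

Count of constraints held simultaneously: 9.
Count of pairwise dependencies listed: 2.
Element contribution: 9 × 1 = 9.
Interaction contribution: 2 × 3 = 6.
Intrinsic load = 9 + 6 = 15.

15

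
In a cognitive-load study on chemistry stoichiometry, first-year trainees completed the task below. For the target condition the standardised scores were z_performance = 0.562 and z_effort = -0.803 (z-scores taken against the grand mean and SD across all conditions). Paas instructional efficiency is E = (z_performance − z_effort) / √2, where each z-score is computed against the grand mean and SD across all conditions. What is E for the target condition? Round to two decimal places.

z_P − z_E = 0.562 − (-0.803) = 1.3650.
E = 1.3650 / √2 = 1.3650 / 1.41421 = 0.9652 ≈ 0.97.

0.97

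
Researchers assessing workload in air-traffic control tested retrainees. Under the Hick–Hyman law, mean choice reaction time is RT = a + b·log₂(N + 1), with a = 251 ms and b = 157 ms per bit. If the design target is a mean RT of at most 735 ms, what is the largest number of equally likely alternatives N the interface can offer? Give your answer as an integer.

Set 251 + 157·log₂(N + 1) ≤ 735.
log₂(N + 1) ≤ (735 − 251) / 157 = 3.0828.
N + 1 ≤ 2^3.0828 = 8.4726.
N ≤ 7.4726, so the largest integer N is 7.

7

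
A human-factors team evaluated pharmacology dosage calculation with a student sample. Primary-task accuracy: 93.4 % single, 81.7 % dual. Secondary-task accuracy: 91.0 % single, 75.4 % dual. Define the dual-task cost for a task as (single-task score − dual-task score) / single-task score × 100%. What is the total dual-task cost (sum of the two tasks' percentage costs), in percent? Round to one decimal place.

Primary cost = (93.4 − 81.7) / 93.4 × 100% = 12.5268%.
Secondary cost = (91.0 − 75.4) / 91.0 × 100% = 17.1429%.
Total = 12.5268% + 17.1429% = 29.6697% ≈ 29.7%.

29.7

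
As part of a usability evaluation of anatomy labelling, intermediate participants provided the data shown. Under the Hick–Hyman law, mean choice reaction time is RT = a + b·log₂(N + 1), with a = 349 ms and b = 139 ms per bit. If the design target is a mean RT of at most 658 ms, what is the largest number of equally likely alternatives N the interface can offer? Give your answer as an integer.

Set 349 + 139·log₂(N + 1) ≤ 658.
log₂(N + 1) ≤ (658 − 349) / 139 = 2.2230.
N + 1 ≤ 2^2.2230 = 4.6686.
N ≤ 3.6686, so the largest integer N is 3.

3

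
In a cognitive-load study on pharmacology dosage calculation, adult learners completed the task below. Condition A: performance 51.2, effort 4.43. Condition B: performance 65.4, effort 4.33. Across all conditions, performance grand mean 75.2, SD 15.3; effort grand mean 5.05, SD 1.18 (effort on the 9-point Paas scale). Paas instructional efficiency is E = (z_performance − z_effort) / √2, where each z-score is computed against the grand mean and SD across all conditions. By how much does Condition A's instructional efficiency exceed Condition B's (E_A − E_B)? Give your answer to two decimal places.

Condition A: z_P = (51.2 − 75.2)/15.3 = -1.5686; z_E = (4.43 − 5.05)/1.18 = -0.5254; E_A = (-1.5686 − (-0.5254))/√2 = -0.7377.
Condition B: z_P = (65.4 − 75.2)/15.3 = -0.6405; z_E = (4.33 − 5.05)/1.18 = -0.6102; E_B = (-0.6405 − (-0.6102))/√2 = -0.0214.
E_A − E_B = -0.7377 − (-0.0214) = -0.7163 ≈ -0.72.

-0.72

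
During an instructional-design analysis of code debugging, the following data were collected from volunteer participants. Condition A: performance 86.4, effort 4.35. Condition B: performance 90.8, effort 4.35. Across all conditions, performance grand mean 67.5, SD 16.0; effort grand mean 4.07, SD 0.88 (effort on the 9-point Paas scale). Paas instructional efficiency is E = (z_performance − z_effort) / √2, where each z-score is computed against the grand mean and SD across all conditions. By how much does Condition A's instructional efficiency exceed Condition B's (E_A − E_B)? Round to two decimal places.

Condition A: z_P = (86.4 − 67.5)/16.0 = 1.1813; z_E = (4.35 − 4.07)/0.88 = 0.3182; E_A = (1.1813 − 0.3182)/√2 = 0.6103.
Condition B: z_P = (90.8 − 67.5)/16.0 = 1.4562; z_E = (4.35 − 4.07)/0.88 = 0.3182; E_B = (1.4562 − 0.3182)/√2 = 0.8047.
E_A − E_B = 0.6103 − 0.8047 = -0.1944 ≈ -0.19.

-0.19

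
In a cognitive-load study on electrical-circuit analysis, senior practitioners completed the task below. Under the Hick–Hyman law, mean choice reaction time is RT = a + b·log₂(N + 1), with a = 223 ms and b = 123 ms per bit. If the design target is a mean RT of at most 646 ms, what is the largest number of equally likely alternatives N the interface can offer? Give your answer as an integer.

Set 223 + 123·log₂(N + 1) ≤ 646.
log₂(N + 1) ≤ (646 − 223) / 123 = 3.4390.
N + 1 ≤ 2^3.4390 = 10.8453.
N ≤ 9.8453, so the largest integer N is 9.

9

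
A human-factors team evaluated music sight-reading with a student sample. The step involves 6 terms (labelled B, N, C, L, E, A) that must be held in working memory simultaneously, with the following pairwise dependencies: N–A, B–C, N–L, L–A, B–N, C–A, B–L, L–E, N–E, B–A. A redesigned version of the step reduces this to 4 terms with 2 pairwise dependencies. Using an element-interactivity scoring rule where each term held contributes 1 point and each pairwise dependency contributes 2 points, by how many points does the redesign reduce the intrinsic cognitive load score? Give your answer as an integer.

Original: 6 × 1 + 10 × 2 = 6 + 20 = 26.
Redesigned: 4 × 1 + 2 × 2 = 4 + 4 = 8.
Reduction = 26 − 8 = 18.

18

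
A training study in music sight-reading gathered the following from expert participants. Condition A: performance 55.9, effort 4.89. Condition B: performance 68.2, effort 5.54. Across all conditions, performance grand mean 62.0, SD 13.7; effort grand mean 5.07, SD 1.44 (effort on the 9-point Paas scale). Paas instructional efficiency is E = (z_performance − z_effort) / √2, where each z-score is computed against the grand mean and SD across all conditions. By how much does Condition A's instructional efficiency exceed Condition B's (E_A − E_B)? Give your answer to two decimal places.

-0.32

Condition A: z_P = (55.9 − 62.0)/13.7 = -0.4453; z_E = (4.89 − 5.07)/1.44 = -0.1250; E_A = (-0.4453 − (-0.1250))/√2 = -0.2265.
Condition B: z_P = (68.2 − 62.0)/13.7 = 0.4526; z_E = (5.54 − 5.07)/1.44 = 0.3264; E_B = (0.4526 − 0.3264)/√2 = 0.0892.
E_A − E_B = -0.2265 − 0.0892 = -0.3157 ≈ -0.32.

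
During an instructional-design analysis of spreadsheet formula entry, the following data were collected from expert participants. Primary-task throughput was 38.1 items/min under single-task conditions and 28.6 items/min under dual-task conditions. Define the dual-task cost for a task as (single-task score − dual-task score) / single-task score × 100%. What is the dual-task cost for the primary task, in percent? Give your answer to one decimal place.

Cost = (38.1 − 28.6) / 38.1 × 100%
     = 9.5000 / 38.1 × 100% = 24.9344%.
≈ 24.9%.

24.9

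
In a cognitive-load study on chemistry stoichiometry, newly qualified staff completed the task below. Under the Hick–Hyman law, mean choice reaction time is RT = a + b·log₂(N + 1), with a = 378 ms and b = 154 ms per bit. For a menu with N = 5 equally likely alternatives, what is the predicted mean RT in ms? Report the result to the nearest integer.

776

log₂(5 + 1) = log₂(6) = 2.5850.
RT = 378 + 154 × 2.5850 = 378 + 398.0900 = 776.0900 ms.
≈ 776 ms.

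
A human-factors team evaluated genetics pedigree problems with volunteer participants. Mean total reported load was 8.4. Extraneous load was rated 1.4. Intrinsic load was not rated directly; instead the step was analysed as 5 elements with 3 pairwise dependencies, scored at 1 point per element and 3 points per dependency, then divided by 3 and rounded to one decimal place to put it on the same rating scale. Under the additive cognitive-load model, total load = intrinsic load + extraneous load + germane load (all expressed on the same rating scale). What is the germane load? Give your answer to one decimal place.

Intrinsic (element-interactivity): (5 × 1 + 3 × 3) / 3 = 14 / 3 = 4.6667 → 4.7.
germane load = total − intrinsic − extraneous
             = 8.4 − 4.7 − 1.4 = 2.3.

2.3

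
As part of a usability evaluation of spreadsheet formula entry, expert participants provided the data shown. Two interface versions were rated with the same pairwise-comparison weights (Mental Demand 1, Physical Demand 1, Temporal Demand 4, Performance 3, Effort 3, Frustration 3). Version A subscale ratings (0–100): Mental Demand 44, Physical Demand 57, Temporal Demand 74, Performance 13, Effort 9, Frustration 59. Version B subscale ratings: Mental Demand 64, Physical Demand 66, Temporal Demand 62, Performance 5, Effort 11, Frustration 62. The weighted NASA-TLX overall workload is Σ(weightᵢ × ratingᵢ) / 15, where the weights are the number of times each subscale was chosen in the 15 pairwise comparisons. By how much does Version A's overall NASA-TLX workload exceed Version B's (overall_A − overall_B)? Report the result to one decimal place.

1.9

Version A weighted sum = 1·44 + 1·57 + 4·74 + 3·13 + 3·9 + 3·59 = 44 + 57 + 296 + 39 + 27 + 177 = 640; overall_A = 640/15 = 42.6667.
Version B weighted sum = 1·64 + 1·66 + 4·62 + 3·5 + 3·11 + 3·62 = 64 + 66 + 248 + 15 + 33 + 186 = 612; overall_B = 612/15 = 40.8000.
Difference = 42.6667 − 40.8000 = 1.8667 ≈ 1.9.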